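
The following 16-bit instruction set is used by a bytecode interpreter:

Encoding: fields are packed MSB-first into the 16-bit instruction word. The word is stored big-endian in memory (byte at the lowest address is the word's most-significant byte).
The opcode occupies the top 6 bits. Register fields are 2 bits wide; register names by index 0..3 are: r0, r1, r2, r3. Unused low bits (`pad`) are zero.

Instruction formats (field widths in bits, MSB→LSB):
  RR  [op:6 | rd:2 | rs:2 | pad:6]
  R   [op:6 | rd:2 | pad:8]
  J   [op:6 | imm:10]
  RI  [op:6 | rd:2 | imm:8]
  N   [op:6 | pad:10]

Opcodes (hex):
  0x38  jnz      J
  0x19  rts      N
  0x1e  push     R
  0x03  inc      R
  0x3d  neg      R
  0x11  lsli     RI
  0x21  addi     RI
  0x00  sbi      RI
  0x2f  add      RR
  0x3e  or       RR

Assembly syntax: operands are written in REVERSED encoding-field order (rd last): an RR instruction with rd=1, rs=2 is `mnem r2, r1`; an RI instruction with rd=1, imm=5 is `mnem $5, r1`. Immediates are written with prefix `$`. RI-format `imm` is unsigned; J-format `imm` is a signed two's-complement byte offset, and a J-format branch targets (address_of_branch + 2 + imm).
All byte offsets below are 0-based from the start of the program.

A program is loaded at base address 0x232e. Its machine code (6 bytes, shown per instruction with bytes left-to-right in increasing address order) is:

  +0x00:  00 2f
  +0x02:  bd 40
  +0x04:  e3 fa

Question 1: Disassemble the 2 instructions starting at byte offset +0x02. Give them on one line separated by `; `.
+0x02: bd 40 ⇒ word 0xbd40 (big)
  op=0xbd40>>10=0x2f ⇒ add (RR)
  rd@[9:8]=0x1 ⇒ r1
  rs@[7:6]=0x1 ⇒ r1
+0x04: e3 fa ⇒ word 0xe3fa (big)
  op=0xe3fa>>10=0x38 ⇒ jnz (J)
  imm@[9:0]=0x3fa (s10→-6) ⇒ $-6

add r1, r1; jnz $-6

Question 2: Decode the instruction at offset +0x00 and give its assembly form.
[00] 00 2f → 0x002f
  top 6b → 0x0 → sbi [RI]
  rd@[9:8]=0x0 ⇒ r0
  imm@[7:0]=0x2f ⇒ $47

sbi $47, r0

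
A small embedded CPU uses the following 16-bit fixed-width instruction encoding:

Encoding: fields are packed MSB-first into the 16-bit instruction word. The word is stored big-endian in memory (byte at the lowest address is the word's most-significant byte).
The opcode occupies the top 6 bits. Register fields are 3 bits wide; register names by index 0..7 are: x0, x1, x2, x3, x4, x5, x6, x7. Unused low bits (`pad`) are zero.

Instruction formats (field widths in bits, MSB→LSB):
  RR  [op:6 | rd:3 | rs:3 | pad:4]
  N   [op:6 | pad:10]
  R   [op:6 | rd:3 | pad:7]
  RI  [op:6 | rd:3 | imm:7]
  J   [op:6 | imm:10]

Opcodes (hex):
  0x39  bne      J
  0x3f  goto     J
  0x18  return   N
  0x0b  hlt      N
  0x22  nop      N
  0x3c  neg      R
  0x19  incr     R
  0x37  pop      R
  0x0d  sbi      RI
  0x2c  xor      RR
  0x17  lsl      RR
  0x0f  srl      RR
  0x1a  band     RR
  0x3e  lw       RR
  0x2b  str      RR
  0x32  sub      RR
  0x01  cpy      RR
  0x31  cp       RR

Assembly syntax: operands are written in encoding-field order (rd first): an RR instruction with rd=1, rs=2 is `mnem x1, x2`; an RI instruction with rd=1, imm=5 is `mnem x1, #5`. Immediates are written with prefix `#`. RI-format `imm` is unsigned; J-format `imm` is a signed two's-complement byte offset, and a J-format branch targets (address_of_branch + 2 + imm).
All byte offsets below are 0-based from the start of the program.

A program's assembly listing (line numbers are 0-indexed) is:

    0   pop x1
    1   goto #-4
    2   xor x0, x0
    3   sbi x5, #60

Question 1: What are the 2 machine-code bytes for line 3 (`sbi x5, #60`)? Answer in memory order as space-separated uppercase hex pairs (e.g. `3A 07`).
36 BC

L3: sbi op=0xd:6|rd=5:3|imm=60:7 ⇒ 0x36bc ⇒ big 36 bc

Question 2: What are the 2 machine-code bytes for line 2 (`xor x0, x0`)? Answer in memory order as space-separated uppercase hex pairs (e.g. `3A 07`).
line 2 (xor): pack op=0x2c:6|rd=0:3|rs=0:3|pad=0:4 = 0xb000; big→ b0 00

B0 00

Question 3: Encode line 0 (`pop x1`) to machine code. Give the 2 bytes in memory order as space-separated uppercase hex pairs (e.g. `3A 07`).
DC 80

L0: pop op=0x37:6|rd=1:3|pad=0:7 ⇒ 0xdc80 ⇒ big dc 80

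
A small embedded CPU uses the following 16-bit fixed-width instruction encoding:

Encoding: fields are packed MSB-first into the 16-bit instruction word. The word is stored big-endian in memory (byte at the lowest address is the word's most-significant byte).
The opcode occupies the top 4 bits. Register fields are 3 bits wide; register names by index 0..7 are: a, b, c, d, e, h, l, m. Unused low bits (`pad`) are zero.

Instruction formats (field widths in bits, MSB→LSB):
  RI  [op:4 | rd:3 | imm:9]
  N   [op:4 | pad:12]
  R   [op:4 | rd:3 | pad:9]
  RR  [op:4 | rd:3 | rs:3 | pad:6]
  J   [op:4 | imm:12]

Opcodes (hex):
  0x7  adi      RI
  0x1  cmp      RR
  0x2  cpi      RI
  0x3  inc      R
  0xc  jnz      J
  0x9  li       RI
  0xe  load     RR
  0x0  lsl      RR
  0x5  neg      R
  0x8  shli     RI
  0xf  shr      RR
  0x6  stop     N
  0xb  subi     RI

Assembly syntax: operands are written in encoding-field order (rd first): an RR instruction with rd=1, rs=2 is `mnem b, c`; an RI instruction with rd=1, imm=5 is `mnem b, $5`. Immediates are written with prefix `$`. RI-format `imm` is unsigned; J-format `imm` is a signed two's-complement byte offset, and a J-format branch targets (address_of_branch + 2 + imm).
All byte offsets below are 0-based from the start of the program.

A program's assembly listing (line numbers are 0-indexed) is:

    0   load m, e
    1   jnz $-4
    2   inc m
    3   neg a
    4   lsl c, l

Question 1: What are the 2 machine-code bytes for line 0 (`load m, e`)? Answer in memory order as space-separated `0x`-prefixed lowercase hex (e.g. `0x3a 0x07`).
0xef 0x00

L0: load op=0xe:4|rd=7:3|rs=4:3|pad=0:6 ⇒ 0xef00 ⇒ big ef 00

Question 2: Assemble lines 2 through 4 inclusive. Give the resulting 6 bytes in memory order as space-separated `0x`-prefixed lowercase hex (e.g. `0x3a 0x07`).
2. inc fields op=0x3:4|rd=7:3|pad=0:9 → word 3e00h → 3e 00
3. neg fields op=0x5:4|rd=0:3|pad=0:9 → word 5000h → 50 00
4. lsl fields op=0x0:4|rd=2:3|rs=6:3|pad=0:6 → word 0580h → 05 80

0x3e 0x00 0x50 0x00 0x05 0x80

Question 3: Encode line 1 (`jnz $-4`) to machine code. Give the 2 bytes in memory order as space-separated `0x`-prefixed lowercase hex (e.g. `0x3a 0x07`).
line 1 (jnz): pack op=0xc:4|imm=-4:12 = 0xcffc; big→ cf fc

0xcf 0xfc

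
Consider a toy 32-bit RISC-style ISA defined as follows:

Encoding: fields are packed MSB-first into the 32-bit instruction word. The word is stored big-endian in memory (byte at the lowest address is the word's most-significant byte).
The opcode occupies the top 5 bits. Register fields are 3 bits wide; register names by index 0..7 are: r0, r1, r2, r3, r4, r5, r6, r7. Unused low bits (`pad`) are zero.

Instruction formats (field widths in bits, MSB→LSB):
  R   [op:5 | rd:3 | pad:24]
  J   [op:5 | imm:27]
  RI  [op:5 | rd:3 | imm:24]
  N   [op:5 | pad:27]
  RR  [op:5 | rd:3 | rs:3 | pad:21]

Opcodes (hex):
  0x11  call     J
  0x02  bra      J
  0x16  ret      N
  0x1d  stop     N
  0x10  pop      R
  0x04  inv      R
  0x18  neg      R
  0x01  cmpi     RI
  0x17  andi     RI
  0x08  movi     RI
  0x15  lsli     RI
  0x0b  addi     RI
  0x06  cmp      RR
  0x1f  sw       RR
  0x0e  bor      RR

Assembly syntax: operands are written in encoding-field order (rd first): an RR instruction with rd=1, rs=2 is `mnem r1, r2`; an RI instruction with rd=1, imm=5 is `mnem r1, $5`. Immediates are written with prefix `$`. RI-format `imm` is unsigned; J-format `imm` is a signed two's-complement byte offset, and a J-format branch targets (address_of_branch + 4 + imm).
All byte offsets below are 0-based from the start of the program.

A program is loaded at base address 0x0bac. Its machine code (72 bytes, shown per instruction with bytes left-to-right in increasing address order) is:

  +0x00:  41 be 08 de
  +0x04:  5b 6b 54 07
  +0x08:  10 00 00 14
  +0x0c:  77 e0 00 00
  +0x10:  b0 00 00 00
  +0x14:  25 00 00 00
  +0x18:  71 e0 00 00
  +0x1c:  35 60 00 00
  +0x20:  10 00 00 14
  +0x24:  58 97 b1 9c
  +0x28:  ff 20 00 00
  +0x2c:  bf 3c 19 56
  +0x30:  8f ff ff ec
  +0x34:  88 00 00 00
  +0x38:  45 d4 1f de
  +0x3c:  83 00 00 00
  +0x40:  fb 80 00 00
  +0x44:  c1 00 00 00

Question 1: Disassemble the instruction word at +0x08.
+0x08: 10 00 00 14 ⇒ word 0x10000014 (big)
  opcode bits[31:27]=0x2: bra/J
  [26:0] imm=20 = $20

bra $20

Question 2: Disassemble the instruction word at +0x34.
off 0x34: read 88 00 00 00 as big → 0x88000000
  top 5b → 0x11 → call [J]
  imm@[26:0]=0x0 ⇒ $0

call $0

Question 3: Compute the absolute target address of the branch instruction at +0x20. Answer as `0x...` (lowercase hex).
0x0be4

+0x20: 10 00 00 14 ⇒ word 0x10000014 (big)
  op=0x10000014>>27=0x2 ⇒ bra (J)
  imm: (w>>0)&0x7ffffff=0x14 → $20
  target = base 0x0bac + off 0x20 + 4 + imm 20 = 0x0be4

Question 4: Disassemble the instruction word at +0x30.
@+30  big-endian(8f ff ff ec) = 0x8fffffec
  top 5b → 0x11 → call [J]
  imm@[26:0]=0x7ffffec (s27→-20) ⇒ $-20

call $-20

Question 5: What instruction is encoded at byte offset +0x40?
sw r3, r4

+0x40: fb 80 00 00 ⇒ word 0xfb800000 (big)
  opcode bits[31:27]=0x1f: sw/RR
  rd: (w>>24)&0x7=0x3 → r3
  rs: (w>>21)&0x7=0x4 → r4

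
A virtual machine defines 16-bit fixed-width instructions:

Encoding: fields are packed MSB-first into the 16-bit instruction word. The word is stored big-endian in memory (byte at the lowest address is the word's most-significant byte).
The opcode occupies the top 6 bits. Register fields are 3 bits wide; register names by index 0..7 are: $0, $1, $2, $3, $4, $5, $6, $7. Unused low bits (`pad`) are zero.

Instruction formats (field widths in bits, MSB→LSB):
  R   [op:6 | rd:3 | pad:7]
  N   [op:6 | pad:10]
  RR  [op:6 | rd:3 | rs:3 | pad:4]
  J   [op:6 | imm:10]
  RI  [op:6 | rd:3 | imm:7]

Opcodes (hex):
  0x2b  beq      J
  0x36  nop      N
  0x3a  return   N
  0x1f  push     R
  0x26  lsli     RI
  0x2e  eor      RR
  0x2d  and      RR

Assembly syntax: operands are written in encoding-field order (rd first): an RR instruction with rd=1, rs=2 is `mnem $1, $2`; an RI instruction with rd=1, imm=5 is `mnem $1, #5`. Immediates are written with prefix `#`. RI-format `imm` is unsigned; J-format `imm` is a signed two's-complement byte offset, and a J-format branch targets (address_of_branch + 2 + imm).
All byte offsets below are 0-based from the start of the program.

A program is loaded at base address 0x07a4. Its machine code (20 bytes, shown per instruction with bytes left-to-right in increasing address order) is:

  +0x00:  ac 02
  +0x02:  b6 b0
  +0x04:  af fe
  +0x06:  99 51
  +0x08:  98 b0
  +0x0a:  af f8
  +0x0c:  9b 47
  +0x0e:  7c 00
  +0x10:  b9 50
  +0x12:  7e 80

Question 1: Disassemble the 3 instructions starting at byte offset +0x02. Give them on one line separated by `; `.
[02] b6 b0 → 0xb6b0
  opcode bits[15:10]=0x2d: and/RR
  rd@[9:7]=0x5 ⇒ $5
  rs@[6:4]=0x3 ⇒ $3
[04] af fe → 0xaffe
  opcode bits[15:10]=0x2b: beq/J
  imm@[9:0]=0x3fe (s10→-2) ⇒ #-2
[06] 99 51 → 0x9951
  opcode bits[15:10]=0x26: lsli/RI
  rd@[9:7]=0x2 ⇒ $2
  imm@[6:0]=0x51 ⇒ #81

and $5, $3; beq #-2; lsli $2, #81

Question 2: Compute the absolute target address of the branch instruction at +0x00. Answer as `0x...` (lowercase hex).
+0x00: ac 02 ⇒ word 0xac02 (big)
  op=0xac02>>10=0x2b ⇒ beq (J)
  imm@[9:0]=0x2 ⇒ #2
  target = base 0x07a4 + off 0x00 + 2 + imm 2 = 0x07a8

0x07a8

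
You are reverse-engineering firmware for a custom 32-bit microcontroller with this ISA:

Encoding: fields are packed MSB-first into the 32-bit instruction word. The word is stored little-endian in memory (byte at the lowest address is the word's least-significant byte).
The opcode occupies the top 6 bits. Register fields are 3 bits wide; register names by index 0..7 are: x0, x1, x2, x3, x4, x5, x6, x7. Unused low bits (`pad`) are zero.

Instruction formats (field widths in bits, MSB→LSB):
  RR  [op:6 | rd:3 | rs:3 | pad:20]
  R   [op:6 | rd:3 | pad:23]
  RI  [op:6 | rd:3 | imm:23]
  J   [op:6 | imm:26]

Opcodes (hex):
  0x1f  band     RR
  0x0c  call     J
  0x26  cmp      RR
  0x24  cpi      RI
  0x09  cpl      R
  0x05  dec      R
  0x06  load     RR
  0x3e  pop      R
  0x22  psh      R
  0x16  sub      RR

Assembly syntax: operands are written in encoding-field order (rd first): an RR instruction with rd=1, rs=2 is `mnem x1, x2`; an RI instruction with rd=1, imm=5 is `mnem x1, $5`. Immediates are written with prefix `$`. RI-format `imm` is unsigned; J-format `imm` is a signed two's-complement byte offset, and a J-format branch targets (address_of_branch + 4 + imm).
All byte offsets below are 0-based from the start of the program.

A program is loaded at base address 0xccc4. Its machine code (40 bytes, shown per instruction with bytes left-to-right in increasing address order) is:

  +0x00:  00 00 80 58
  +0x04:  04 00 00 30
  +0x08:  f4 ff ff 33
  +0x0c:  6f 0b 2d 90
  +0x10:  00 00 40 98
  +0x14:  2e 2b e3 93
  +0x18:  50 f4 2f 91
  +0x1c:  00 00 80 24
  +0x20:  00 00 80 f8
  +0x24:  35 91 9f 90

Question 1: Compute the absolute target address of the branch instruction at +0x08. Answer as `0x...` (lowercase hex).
off 0x08: read f4 ff ff 33 as little → 0x33fffff4
  op=0x33fffff4>>26=0xc ⇒ call (J)
  imm: (w>>0)&0x3ffffff=0x3fffff4 (s26→-12) → $-12
  target = base 0xccc4 + off 0x08 + 4 + imm -12 = 0xccc4

0xccc4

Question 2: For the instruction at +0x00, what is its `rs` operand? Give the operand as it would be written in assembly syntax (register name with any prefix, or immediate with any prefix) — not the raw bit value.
x0

off 0x00: read 00 00 80 58 as little → 0x58800000
  top 6b → 0x16 → sub [RR]
  rd: (w>>23)&0x7=0x1 → x1
  rs: (w>>20)&0x7=0x0 → x0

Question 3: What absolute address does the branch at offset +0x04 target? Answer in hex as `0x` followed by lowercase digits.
@+04  little-endian(04 00 00 30) = 0x30000004
  top 6b → 0xc → call [J]
  [25:0] imm=4 = $4
  target = base 0xccc4 + off 0x04 + 4 + imm 4 = 0xccd0

0xccd0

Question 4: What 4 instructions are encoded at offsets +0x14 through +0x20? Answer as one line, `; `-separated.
cpi x7, $6499118; cpi x2, $3142736; cpl x1; pop x1

+0x14: 2e 2b e3 93 ⇒ word 0x93e32b2e (little)
  top 6b → 0x24 → cpi [RI]
  rd@[25:23]=0x7 ⇒ x7
  imm@[22:0]=0x632b2e ⇒ $6499118
+0x18: 50 f4 2f 91 ⇒ word 0x912ff450 (little)
  top 6b → 0x24 → cpi [RI]
  rd@[25:23]=0x2 ⇒ x2
  imm@[22:0]=0x2ff450 ⇒ $3142736
+0x1c: 00 00 80 24 ⇒ word 0x24800000 (little)
  top 6b → 0x9 → cpl [R]
  rd@[25:23]=0x1 ⇒ x1
+0x20: 00 00 80 f8 ⇒ word 0xf8800000 (little)
  top 6b → 0x3e → pop [R]
  rd@[25:23]=0x1 ⇒ x1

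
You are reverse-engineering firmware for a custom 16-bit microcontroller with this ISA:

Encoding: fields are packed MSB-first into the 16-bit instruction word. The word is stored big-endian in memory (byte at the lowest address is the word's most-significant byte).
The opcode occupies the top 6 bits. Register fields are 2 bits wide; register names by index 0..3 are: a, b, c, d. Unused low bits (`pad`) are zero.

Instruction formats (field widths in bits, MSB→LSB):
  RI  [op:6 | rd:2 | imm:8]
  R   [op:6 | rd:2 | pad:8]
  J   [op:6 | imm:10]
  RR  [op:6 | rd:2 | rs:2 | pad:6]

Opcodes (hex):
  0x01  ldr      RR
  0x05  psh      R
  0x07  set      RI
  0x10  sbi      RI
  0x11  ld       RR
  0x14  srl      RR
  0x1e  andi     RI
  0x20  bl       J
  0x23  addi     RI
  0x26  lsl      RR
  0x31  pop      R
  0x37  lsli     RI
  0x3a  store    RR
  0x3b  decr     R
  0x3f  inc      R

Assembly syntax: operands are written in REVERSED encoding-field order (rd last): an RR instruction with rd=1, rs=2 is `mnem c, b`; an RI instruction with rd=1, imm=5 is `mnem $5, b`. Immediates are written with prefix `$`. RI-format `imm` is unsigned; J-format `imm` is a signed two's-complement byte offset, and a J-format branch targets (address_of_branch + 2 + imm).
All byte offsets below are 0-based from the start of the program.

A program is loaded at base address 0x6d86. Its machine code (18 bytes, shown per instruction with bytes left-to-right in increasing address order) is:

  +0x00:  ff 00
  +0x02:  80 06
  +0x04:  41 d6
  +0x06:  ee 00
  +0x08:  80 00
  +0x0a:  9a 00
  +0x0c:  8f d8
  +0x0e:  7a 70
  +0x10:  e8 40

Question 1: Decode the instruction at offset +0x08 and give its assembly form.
bl $0

+0x08: 80 00 ⇒ word 0x8000 (big)
  opcode bits[15:10]=0x20: bl/J
  imm: (w>>0)&0x3ff=0x0 → $0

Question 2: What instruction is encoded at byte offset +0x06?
decr c

[06] ee 00 → 0xee00
  opcode bits[15:10]=0x3b: decr/R
  [9:8] rd=2 = c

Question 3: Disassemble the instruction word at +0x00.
[00] ff 00 → 0xff00
  top 6b → 0x3f → inc [R]
  rd@[9:8]=0x3 ⇒ d

inc d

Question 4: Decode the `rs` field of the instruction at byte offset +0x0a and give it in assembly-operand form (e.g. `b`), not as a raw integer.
+0x0a: 9a 00 ⇒ word 0x9a00 (big)
  opcode bits[15:10]=0x26: lsl/RR
  [9:8] rd=2 = c
  [7:6] rs=0 = a

a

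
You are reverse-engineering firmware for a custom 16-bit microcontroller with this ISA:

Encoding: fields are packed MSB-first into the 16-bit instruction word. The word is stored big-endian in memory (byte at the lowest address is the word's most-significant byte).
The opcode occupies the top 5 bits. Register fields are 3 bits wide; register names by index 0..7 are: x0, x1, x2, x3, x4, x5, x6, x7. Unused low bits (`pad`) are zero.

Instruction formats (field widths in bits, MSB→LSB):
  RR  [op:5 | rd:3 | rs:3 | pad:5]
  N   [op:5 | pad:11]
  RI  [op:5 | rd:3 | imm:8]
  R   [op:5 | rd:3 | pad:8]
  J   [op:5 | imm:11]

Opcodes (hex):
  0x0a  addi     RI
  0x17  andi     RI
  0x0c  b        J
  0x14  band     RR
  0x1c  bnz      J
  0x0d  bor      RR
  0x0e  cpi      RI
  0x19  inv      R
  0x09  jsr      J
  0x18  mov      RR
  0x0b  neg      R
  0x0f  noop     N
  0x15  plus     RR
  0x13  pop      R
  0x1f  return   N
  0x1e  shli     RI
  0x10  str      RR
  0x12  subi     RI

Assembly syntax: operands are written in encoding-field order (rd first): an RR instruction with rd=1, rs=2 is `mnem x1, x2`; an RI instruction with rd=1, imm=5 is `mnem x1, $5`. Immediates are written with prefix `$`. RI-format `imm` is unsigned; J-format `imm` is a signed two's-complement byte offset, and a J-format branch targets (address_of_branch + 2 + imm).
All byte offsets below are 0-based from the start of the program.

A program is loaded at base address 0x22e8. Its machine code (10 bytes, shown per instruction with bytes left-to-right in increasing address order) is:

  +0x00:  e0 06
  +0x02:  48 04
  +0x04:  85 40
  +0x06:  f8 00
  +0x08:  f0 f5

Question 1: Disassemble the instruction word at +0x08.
[08] f0 f5 → 0xf0f5
  top 5b → 0x1e → shli [RI]
  rd@[10:8]=0x0 ⇒ x0
  imm@[7:0]=0xf5 ⇒ $245

shli x0, $245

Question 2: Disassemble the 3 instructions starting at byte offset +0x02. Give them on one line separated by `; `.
jsr $4; str x5, x2; return

@+02  big-endian(48 04) = 0x4804
  op=0x4804>>11=0x9 ⇒ jsr (J)
  imm@[10:0]=0x4 ⇒ $4
@+04  big-endian(85 40) = 0x8540
  op=0x8540>>11=0x10 ⇒ str (RR)
  rd@[10:8]=0x5 ⇒ x5
  rs@[7:5]=0x2 ⇒ x2
@+06  big-endian(f8 00) = 0xf800
  op=0xf800>>11=0x1f ⇒ return (N)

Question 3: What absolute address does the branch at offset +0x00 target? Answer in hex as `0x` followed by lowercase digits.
0x22f0

+0x00: e0 06 ⇒ word 0xe006 (big)
  op=0xe006>>11=0x1c ⇒ bnz (J)
  imm: (w>>0)&0x7ff=0x6 → $6
  target = base 0x22e8 + off 0x00 + 2 + imm 6 = 0x22f0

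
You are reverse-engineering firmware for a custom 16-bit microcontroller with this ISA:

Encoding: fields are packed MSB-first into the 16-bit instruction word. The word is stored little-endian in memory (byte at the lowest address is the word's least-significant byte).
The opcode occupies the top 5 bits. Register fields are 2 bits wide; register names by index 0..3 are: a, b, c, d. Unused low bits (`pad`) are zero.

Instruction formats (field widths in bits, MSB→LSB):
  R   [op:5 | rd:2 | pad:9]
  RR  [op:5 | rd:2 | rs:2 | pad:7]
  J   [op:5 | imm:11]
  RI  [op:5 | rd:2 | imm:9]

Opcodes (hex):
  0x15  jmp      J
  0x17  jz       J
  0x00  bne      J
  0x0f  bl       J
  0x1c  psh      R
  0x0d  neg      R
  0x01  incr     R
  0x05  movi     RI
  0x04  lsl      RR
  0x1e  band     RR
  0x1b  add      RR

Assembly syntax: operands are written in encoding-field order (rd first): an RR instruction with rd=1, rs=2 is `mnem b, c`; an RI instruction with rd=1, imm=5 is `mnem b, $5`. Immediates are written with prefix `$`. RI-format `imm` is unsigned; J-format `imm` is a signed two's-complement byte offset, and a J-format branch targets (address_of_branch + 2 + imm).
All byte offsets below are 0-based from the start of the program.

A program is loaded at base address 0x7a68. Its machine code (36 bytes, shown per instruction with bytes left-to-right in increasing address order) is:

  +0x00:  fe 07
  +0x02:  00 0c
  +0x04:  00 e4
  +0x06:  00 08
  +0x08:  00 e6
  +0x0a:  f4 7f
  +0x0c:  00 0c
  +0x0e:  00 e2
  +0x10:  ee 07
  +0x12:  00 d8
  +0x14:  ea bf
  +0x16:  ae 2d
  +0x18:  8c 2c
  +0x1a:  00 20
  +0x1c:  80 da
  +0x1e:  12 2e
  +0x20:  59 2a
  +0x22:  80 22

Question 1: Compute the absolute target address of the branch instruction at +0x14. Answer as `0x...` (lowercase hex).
+0x14: ea bf ⇒ word 0xbfea (little)
  top 5b → 0x17 → jz [J]
  [10:0] imm=2026 (s11→-22) = $-22
  target = base 0x7a68 + off 0x14 + 2 + imm -22 = 0x7a68

0x7a68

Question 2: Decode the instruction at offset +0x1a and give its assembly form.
lsl a, a

+0x1a: 00 20 ⇒ word 0x2000 (little)
  opcode bits[15:11]=0x4: lsl/RR
  rd@[10:9]=0x0 ⇒ a
  rs@[8:7]=0x0 ⇒ a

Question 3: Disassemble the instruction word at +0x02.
+0x02: 00 0c ⇒ word 0x0c00 (little)
  op=0x0c00>>11=0x1 ⇒ incr (R)
  [10:9] rd=2 = c

incr c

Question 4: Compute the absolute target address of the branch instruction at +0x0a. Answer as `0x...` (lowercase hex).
@+0a  little-endian(f4 7f) = 0x7ff4
  opcode bits[15:11]=0xf: bl/J
  imm: (w>>0)&0x7ff=0x7f4 (s11→-12) → $-12
  target = base 0x7a68 + off 0x0a + 2 + imm -12 = 0x7a68

0x7a68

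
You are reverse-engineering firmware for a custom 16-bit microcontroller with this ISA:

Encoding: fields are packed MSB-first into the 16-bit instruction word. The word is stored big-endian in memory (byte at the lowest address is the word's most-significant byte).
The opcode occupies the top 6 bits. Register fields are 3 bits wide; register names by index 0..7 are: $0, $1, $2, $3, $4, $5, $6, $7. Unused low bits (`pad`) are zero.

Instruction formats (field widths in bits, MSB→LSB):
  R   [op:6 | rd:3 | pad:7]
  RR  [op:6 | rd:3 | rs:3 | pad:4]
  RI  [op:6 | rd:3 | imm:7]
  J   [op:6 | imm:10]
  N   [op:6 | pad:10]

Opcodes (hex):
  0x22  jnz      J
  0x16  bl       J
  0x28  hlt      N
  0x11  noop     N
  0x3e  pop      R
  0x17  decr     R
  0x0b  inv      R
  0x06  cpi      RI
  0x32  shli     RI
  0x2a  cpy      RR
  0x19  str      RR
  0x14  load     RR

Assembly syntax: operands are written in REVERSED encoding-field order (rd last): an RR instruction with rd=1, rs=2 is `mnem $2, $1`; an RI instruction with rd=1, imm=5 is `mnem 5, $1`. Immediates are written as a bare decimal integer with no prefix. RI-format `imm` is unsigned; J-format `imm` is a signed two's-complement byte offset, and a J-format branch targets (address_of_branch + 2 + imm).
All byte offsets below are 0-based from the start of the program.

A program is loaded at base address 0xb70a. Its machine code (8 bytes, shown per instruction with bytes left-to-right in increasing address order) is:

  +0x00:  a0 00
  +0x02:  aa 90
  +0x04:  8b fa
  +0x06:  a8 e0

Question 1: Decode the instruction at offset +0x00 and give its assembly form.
@+00  big-endian(a0 00) = 0xa000
  opcode bits[15:10]=0x28: hlt/N

hlt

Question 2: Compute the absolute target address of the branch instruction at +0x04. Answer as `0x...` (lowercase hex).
@+04  big-endian(8b fa) = 0x8bfa
  op=0x8bfa>>10=0x22 ⇒ jnz (J)
  imm: (w>>0)&0x3ff=0x3fa (s10→-6) → -6
  target = base 0xb70a + off 0x04 + 2 + imm -6 = 0xb70a

0xb70a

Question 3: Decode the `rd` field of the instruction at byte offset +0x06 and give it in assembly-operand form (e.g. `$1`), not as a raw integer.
@+06  big-endian(a8 e0) = 0xa8e0
  top 6b → 0x2a → cpy [RR]
  rd: (w>>7)&0x7=0x1 → $1
  rs: (w>>4)&0x7=0x6 → $6

$1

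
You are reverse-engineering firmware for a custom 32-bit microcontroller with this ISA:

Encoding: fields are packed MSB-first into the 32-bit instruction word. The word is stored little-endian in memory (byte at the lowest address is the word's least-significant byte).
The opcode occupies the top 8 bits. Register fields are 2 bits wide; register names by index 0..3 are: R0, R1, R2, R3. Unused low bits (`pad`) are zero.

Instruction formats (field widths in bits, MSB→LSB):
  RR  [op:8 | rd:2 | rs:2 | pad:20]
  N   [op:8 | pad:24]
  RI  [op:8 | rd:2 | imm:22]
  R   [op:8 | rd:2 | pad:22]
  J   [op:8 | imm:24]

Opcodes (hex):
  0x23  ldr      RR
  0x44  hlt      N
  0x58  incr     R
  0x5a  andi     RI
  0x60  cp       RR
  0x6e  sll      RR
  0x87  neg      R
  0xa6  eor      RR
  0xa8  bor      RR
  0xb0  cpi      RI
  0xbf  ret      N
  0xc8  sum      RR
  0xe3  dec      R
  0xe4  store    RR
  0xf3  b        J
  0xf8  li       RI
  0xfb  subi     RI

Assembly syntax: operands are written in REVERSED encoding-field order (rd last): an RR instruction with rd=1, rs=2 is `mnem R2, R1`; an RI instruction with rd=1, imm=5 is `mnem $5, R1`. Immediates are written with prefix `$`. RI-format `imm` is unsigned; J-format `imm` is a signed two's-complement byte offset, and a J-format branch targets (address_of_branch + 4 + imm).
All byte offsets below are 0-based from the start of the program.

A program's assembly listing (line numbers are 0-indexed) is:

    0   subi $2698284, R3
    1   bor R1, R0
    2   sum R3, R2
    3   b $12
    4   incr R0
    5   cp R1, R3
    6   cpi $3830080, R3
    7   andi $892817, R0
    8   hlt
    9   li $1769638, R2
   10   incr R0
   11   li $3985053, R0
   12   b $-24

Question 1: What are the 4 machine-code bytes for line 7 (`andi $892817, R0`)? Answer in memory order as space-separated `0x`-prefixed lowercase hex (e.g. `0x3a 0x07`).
line 7 (andi): pack op=0x5a:8|rd=0:2|imm=892817:22 = 0x5a0d9f91; little→ 91 9f 0d 5a

0x91 0x9f 0x0d 0x5a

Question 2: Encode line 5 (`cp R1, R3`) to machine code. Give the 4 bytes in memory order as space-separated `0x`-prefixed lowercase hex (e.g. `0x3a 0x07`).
0x00 0x00 0xd0 0x60

5. cp fields op=0x60:8|rd=3:2|rs=1:2|pad=0:20 → word 60d00000h → 00 00 d0 60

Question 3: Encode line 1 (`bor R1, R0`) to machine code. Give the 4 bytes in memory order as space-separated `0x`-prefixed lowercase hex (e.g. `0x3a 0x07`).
1. bor fields op=0xa8:8|rd=0:2|rs=1:2|pad=0:20 → word a8100000h → 00 00 10 a8

0x00 0x00 0x10 0xa8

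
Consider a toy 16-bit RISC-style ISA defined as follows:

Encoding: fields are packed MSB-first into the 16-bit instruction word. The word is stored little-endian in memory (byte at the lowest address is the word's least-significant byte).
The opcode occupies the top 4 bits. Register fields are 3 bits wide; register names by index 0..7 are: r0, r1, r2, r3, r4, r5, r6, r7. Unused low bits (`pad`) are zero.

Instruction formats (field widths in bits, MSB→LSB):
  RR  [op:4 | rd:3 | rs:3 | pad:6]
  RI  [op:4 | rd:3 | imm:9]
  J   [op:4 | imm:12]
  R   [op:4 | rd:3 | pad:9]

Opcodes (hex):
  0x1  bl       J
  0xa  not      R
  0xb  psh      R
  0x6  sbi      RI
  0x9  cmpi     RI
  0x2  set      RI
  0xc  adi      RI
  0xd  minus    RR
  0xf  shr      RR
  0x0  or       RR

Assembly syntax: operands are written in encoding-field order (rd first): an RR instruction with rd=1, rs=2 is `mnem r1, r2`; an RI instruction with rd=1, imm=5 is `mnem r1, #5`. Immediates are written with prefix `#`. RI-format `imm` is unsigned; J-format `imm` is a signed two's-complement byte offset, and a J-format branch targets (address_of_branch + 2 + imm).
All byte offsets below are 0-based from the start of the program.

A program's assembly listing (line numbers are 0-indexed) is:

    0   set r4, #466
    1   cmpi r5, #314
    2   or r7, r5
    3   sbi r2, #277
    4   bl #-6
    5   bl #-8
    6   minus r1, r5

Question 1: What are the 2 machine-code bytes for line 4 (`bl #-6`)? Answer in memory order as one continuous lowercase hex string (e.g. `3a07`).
fa1f

L4: bl op=0x1:4|imm=-6:12 ⇒ 0x1ffa ⇒ little fa 1f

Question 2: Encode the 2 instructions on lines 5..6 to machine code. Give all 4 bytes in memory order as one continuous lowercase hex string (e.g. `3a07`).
L5: bl op=0x1:4|imm=-8:12 ⇒ 0x1ff8 ⇒ little f8 1f
L6: minus op=0xd:4|rd=1:3|rs=5:3|pad=0:6 ⇒ 0xd340 ⇒ little 40 d3

f81f40d3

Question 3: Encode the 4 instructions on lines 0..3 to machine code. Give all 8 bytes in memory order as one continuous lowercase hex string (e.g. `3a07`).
L0: set op=0x2:4|rd=4:3|imm=466:9 ⇒ 0x29d2 ⇒ little d2 29
L1: cmpi op=0x9:4|rd=5:3|imm=314:9 ⇒ 0x9b3a ⇒ little 3a 9b
L2: or op=0x0:4|rd=7:3|rs=5:3|pad=0:6 ⇒ 0x0f40 ⇒ little 40 0f
L3: sbi op=0x6:4|rd=2:3|imm=277:9 ⇒ 0x6515 ⇒ little 15 65

d2293a9b400f1565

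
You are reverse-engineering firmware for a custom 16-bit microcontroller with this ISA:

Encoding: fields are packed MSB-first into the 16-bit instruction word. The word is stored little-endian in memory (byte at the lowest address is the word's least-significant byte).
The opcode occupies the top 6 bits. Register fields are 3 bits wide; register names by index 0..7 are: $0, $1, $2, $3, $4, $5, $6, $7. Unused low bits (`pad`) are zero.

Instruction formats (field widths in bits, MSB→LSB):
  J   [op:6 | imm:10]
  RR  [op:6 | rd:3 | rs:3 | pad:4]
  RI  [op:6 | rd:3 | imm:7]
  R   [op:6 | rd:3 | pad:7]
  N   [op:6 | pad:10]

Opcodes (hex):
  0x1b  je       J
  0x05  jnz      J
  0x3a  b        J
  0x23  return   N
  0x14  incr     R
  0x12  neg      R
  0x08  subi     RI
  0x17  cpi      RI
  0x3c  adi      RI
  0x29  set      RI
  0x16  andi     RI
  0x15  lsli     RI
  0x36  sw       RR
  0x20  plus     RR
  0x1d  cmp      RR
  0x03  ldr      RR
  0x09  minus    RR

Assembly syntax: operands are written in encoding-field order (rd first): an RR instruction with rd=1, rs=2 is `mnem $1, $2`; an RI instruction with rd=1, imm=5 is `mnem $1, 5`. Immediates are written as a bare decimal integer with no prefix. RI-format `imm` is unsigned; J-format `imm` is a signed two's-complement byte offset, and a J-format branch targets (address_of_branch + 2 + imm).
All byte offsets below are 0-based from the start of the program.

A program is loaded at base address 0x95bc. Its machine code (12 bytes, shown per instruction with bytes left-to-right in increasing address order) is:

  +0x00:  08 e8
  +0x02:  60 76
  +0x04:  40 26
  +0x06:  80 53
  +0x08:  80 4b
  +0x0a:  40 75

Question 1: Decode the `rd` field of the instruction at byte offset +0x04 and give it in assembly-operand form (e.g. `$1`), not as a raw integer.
off 0x04: read 40 26 as little → 0x2640
  opcode bits[15:10]=0x9: minus/RR
  [9:7] rd=4 = $4
  [6:4] rs=4 = $4

$4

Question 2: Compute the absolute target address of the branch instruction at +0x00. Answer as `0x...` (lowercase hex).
+0x00: 08 e8 ⇒ word 0xe808 (little)
  op=0xe808>>10=0x3a ⇒ b (J)
  [9:0] imm=8 = 8
  target = base 0x95bc + off 0x00 + 2 + imm 8 = 0x95c6

0x95c6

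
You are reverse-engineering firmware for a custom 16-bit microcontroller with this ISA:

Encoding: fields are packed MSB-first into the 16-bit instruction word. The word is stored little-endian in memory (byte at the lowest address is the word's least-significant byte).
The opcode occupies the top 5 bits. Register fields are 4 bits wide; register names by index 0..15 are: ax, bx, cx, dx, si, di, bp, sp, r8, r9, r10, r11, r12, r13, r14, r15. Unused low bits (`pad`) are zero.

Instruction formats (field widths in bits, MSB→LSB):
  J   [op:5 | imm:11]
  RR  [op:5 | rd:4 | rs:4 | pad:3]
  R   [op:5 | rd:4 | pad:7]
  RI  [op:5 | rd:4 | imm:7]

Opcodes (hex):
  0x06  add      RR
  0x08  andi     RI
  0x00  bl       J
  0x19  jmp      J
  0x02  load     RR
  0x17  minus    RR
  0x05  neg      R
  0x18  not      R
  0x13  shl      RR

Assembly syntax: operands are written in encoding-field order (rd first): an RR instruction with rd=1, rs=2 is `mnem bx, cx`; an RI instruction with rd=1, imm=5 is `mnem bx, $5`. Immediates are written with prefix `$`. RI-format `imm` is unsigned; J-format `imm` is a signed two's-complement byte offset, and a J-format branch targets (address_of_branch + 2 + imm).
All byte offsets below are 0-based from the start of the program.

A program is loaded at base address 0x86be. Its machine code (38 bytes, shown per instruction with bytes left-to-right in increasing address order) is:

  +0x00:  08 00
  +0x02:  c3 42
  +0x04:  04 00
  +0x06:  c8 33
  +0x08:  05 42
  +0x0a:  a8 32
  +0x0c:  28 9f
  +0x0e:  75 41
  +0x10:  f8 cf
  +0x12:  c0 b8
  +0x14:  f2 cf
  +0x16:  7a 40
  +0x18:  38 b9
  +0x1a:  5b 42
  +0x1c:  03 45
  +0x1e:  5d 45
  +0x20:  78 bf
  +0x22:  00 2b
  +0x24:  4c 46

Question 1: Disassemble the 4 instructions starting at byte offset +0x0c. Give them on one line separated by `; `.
shl r14, di; andi cx, $117; jmp $-8; minus bx, r8

+0x0c: 28 9f ⇒ word 0x9f28 (little)
  top 5b → 0x13 → shl [RR]
  [10:7] rd=14 = r14
  [6:3] rs=5 = di
+0x0e: 75 41 ⇒ word 0x4175 (little)
  top 5b → 0x8 → andi [RI]
  [10:7] rd=2 = cx
  [6:0] imm=117 = $117
+0x10: f8 cf ⇒ word 0xcff8 (little)
  top 5b → 0x19 → jmp [J]
  [10:0] imm=2040 (s11→-8) = $-8
+0x12: c0 b8 ⇒ word 0xb8c0 (little)
  top 5b → 0x17 → minus [RR]
  [10:7] rd=1 = bx
  [6:3] rs=8 = r8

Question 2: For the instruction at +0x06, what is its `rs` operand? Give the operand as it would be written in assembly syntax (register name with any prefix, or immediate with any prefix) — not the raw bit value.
@+06  little-endian(c8 33) = 0x33c8
  op=0x33c8>>11=0x6 ⇒ add (RR)
  rd@[10:7]=0x7 ⇒ sp
  rs@[6:3]=0x9 ⇒ r9

r9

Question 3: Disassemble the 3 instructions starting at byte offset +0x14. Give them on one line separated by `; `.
jmp $-14; andi ax, $122; minus cx, sp

off 0x14: read f2 cf as little → 0xcff2
  top 5b → 0x19 → jmp [J]
  imm: (w>>0)&0x7ff=0x7f2 (s11→-14) → $-14
off 0x16: read 7a 40 as little → 0x407a
  top 5b → 0x8 → andi [RI]
  rd: (w>>7)&0xf=0x0 → ax
  imm: (w>>0)&0x7f=0x7a → $122
off 0x18: read 38 b9 as little → 0xb938
  top 5b → 0x17 → minus [RR]
  rd: (w>>7)&0xf=0x2 → cx
  rs: (w>>3)&0xf=0x7 → sp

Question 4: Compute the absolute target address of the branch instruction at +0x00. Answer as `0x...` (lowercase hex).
[00] 08 00 → 0x0008
  op=0x0008>>11=0x0 ⇒ bl (J)
  imm: (w>>0)&0x7ff=0x8 → $8
  target = base 0x86be + off 0x00 + 2 + imm 8 = 0x86c8

0x86c8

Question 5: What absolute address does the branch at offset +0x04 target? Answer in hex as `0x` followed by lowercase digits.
+0x04: 04 00 ⇒ word 0x0004 (little)
  opcode bits[15:11]=0x0: bl/J
  imm: (w>>0)&0x7ff=0x4 → $4
  target = base 0x86be + off 0x04 + 2 + imm 4 = 0x86c8

0x86c8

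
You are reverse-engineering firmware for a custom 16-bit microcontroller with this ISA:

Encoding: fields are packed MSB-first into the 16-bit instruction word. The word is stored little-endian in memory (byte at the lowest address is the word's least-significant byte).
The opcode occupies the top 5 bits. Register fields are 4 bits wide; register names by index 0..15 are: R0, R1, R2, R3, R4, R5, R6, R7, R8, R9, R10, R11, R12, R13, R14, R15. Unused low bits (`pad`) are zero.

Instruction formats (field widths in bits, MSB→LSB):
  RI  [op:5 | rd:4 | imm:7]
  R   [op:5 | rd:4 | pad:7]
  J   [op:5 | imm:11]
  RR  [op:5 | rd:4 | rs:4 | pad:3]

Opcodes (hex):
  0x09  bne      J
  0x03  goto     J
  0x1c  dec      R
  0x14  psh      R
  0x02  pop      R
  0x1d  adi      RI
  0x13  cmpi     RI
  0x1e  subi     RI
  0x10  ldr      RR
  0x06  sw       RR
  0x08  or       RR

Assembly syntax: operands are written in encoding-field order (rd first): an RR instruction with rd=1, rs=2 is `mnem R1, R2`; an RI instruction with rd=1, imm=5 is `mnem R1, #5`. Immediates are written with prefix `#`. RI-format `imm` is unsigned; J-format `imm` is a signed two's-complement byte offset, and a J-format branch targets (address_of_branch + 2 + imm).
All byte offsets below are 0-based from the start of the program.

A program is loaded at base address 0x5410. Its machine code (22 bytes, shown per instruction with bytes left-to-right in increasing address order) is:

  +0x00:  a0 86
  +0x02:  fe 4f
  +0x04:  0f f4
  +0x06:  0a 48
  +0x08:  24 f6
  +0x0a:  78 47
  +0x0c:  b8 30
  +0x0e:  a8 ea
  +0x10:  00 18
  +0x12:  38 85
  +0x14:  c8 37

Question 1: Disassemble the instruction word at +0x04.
subi R8, #15

+0x04: 0f f4 ⇒ word 0xf40f (little)
  top 5b → 0x1e → subi [RI]
  [10:7] rd=8 = R8
  [6:0] imm=15 = #15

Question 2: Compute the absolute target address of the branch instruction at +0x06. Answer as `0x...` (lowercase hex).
0x5422

+0x06: 0a 48 ⇒ word 0x480a (little)
  op=0x480a>>11=0x9 ⇒ bne (J)
  [10:0] imm=10 = #10
  target = base 0x5410 + off 0x06 + 2 + imm 10 = 0x5422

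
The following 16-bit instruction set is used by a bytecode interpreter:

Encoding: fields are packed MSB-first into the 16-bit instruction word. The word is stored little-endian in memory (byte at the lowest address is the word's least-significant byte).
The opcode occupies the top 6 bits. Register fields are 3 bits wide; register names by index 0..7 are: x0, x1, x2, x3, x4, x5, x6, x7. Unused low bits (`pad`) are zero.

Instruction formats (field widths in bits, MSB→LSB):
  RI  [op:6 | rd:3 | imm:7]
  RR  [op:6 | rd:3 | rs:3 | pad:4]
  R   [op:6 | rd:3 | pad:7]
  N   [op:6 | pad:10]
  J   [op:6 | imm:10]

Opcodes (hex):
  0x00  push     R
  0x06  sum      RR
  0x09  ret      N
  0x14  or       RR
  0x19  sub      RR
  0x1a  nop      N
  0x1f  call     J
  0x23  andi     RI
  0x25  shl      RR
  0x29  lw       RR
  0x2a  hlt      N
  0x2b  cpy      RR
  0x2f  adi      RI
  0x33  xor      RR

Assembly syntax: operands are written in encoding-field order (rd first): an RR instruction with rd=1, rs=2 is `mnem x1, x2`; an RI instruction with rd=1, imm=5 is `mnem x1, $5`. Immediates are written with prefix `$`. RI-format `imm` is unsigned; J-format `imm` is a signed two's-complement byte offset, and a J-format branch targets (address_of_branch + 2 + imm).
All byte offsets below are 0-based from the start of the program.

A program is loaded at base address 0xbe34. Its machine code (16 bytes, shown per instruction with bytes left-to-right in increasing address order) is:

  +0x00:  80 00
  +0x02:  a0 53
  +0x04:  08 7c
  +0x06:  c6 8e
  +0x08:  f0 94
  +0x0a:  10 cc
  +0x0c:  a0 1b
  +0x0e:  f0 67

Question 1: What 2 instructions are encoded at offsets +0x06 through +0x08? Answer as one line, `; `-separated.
@+06  little-endian(c6 8e) = 0x8ec6
  opcode bits[15:10]=0x23: andi/RI
  [9:7] rd=5 = x5
  [6:0] imm=70 = $70
@+08  little-endian(f0 94) = 0x94f0
  opcode bits[15:10]=0x25: shl/RR
  [9:7] rd=1 = x1
  [6:4] rs=7 = x7

andi x5, $70; shl x1, x7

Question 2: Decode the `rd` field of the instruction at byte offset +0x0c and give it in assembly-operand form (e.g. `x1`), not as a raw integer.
+0x0c: a0 1b ⇒ word 0x1ba0 (little)
  opcode bits[15:10]=0x6: sum/RR
  rd@[9:7]=0x7 ⇒ x7
  rs@[6:4]=0x2 ⇒ x2

x7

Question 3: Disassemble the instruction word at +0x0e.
sub x7, x7

[0e] f0 67 → 0x67f0
  top 6b → 0x19 → sub [RR]
  rd@[9:7]=0x7 ⇒ x7
  rs@[6:4]=0x7 ⇒ x7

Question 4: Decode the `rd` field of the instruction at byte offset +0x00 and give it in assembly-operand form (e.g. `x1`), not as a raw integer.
off 0x00: read 80 00 as little → 0x0080
  opcode bits[15:10]=0x0: push/R
  rd: (w>>7)&0x7=0x1 → x1

x1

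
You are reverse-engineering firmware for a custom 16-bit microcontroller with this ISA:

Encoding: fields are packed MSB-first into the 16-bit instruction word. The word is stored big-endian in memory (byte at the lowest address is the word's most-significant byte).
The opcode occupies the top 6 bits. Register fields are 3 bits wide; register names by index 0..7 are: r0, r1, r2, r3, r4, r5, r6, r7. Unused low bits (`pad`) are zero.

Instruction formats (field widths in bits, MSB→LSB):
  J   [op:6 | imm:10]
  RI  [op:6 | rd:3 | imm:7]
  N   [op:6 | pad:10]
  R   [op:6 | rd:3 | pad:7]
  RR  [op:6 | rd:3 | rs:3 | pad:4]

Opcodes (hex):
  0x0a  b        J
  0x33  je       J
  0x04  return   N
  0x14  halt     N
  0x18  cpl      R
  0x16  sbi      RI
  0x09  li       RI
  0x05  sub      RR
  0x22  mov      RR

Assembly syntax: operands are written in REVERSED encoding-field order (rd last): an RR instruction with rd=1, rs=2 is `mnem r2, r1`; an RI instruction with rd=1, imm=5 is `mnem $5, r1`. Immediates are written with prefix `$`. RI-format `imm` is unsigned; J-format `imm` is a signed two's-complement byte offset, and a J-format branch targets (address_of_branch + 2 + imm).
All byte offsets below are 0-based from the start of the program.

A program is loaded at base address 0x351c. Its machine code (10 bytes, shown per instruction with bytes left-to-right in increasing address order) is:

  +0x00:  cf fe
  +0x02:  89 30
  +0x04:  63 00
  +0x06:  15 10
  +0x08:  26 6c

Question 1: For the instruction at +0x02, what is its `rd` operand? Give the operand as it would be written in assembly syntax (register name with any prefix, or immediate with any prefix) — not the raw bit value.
[02] 89 30 → 0x8930
  op=0x8930>>10=0x22 ⇒ mov (RR)
  [9:7] rd=2 = r2
  [6:4] rs=3 = r3

r2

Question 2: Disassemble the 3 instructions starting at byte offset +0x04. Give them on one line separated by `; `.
cpl r6; sub r1, r2; li $108, r4

[04] 63 00 → 0x6300
  top 6b → 0x18 → cpl [R]
  rd@[9:7]=0x6 ⇒ r6
[06] 15 10 → 0x1510
  top 6b → 0x5 → sub [RR]
  rd@[9:7]=0x2 ⇒ r2
  rs@[6:4]=0x1 ⇒ r1
[08] 26 6c → 0x266c
  top 6b → 0x9 → li [RI]
  rd@[9:7]=0x4 ⇒ r4
  imm@[6:0]=0x6c ⇒ $108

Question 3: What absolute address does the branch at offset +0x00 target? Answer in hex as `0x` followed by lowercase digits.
0x351c

+0x00: cf fe ⇒ word 0xcffe (big)
  top 6b → 0x33 → je [J]
  [9:0] imm=1022 (s10→-2) = $-2
  target = base 0x351c + off 0x00 + 2 + imm -2 = 0x351c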